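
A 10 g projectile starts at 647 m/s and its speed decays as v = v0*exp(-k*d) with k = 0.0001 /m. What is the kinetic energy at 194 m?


v = v0*exp(-k*d) = 647*exp(-0.0001*194) = 634.569 m/s
E = 0.5*m*v^2 = 0.5*0.01*634.569^2 = 2013 J

2013 J


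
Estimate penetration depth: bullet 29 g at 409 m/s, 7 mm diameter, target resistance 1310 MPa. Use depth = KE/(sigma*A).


A = pi*(d/2)^2 = pi*(7/2)^2 = 38.4845 mm^2
E = 0.5*m*v^2 = 0.5*0.029*409^2 = 2425.57 J
depth = E/(sigma*A) = 2425.57 J / (1310 MPa * 38.4845 mm^2) = 2425.57/(1310 * 38.4845) m = 0.0481124 m ≈ 48.11 mm

48.11 mm


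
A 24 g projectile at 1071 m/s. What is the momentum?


p = m*v = 0.024*1071 = 25.7 kg·m/s

25.7 kg·m/s


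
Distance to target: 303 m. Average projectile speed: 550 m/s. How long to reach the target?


t = d/v = 303/550 = 0.5509 s

0.5509 s


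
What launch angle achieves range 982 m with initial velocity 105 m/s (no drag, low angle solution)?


sin(2*theta) = R*g/v0^2 = 982*9.81/105^2 = 0.87378, theta = arcsin(0.87378)/2 = 30.45°

30.45 degrees


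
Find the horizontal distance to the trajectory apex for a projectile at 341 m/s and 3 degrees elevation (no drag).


R = v0^2*sin(2*theta)/g = 341^2*sin(2*3°)/9.81 = 1239.01 m
apex_dist = R/2 = 1239.01/2 = 619.5 m

619.5 m


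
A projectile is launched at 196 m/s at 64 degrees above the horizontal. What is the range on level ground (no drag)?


R = v0^2 * sin(2*theta) / g = 196^2 * sin(2*64°) / 9.81 = 3086 m

3086 m


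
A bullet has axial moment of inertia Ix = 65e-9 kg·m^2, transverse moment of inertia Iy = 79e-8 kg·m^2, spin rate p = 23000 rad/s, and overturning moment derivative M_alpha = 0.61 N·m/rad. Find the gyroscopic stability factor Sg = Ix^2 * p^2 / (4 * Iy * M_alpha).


Sg = Ix^2 * p^2 / (4 * Iy * M_alpha) = (65e-9)^2 * 23000^2 / (4 * 79e-8 * 0.61) = 1.159

1.159


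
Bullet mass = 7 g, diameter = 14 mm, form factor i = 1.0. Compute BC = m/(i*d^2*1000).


BC = m/(i*d^2*1000) = 7/(1.0 * 14^2 * 1000) = 3.571e-05

3.571e-05


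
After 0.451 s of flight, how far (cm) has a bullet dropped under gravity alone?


drop = 0.5*g*t^2 = 0.5*9.81*0.451^2 = 0.997682 m ≈ 99.77 cm

99.77 cm


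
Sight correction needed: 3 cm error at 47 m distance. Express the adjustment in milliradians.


1 mrad subtends 1 cm per 10 m of range, so adj = error_cm / (dist_m / 10) = 3 / (47/10) = 0.6383 mrad

0.6383 mrad


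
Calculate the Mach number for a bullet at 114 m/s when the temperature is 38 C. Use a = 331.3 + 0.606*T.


a = 331.3 + 0.606*(38) = 354.328 m/s
M = v/a = 114/354.328 = 0.3217

0.3217


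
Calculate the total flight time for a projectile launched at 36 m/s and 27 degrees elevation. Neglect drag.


T = 2*v0*sin(theta)/g = 2*36*sin(27°)/9.81 = 3.332 s

3.332 s


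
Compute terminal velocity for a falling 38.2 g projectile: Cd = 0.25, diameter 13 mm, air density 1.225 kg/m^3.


A = pi*(d/2)^2 = pi*(13/2000)^2 = 1.32732e-04 m^2
vt = sqrt(2mg/(Cd*rho*A)) = sqrt(2*0.0382*9.81/(0.25 * 1.225 * 1.32732e-04)) = 135.8 m/s

135.8 m/s


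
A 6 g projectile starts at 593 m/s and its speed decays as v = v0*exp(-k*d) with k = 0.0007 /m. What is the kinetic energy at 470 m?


v = v0*exp(-k*d) = 593*exp(-0.0007*470) = 426.748 m/s
E = 0.5*m*v^2 = 0.5*0.006*426.748^2 = 546.3 J

546.3 J


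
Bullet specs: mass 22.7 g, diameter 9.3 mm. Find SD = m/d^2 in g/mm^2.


SD = m/d^2 = 22.7/9.3^2 = 0.2625 g/mm^2

0.2625 g/mm^2


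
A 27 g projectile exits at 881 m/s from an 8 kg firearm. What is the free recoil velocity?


v_recoil = m_p * v_p / m_gun = 0.027 * 881 / 8 = 2.973 m/s

2.973 m/s


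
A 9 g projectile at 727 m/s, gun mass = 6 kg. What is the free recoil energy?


v_r = m_p*v_p/m_gun = 0.009*727/6 = 1.0905 m/s, E_r = 0.5*m_gun*v_r^2 = 0.5*6*1.0905^2 = 3.568 J

3.568 J


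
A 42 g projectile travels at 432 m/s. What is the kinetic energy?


E = 0.5*m*v^2 = 0.5*0.042*432^2 = 3919 J

3919 J


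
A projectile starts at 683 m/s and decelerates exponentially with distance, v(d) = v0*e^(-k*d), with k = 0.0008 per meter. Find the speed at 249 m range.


v = v0*exp(-k*d) = 683*exp(-0.0008*249) = 559.6 m/s

559.6 m/s


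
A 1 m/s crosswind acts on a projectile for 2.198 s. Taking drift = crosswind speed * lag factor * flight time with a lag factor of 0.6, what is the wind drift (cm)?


drift = v_wind * lag * t = 1 * 0.6 * 2.198 = 1.3188 m ≈ 131.9 cm

131.9 cm


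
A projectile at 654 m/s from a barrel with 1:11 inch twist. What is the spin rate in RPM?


twist_m = 11*0.0254 = 0.2794 m
spin = v/twist = 654/0.2794 = 2340.73 rev/s
RPM = spin*60 = 2340.73*60 ≈ 140444 RPM

140444 RPM


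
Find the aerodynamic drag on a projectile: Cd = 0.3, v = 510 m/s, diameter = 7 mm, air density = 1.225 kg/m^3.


A = pi*(d/2)^2 = pi*(7/2000)^2 = 3.84845e-05 m^2
Fd = 0.5*Cd*rho*A*v^2 = 0.5*0.3*1.225*3.84845e-05*510^2 = 1.839 N

1.839 N


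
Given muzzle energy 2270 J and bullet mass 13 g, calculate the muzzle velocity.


v = sqrt(2*E/m) = sqrt(2*2270/0.013) = 591 m/s

591 m/s


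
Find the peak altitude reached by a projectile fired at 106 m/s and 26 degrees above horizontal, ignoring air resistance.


H = (v0*sin(theta))^2 / (2g) = (106*sin(26°))^2 / (2*9.81) = 110.1 m

110.1 m


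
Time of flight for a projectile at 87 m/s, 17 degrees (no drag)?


T = 2*v0*sin(theta)/g = 2*87*sin(17°)/9.81 = 5.186 s

5.186 s


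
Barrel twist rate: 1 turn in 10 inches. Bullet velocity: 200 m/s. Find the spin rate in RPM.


twist_m = 10*0.0254 = 0.254 m
spin = v/twist = 200/0.254 = 787.4016 rev/s
RPM = spin*60 = 787.4016*60 ≈ 47244 RPM

47244 RPM


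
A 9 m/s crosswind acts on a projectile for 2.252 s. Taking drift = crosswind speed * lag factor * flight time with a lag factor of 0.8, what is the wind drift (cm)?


drift = v_wind * lag * t = 9 * 0.8 * 2.252 = 16.2144 m ≈ 1621 cm

1621 cm


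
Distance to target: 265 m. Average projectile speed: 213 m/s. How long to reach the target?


t = d/v = 265/213 = 1.244 s

1.244 s


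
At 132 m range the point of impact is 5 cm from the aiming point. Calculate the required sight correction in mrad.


1 mrad subtends 1 cm per 10 m of range, so adj = error_cm / (dist_m / 10) = 5 / (132/10) = 0.3788 mrad

0.3788 mrad


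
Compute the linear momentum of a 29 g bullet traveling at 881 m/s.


p = m*v = 0.029*881 = 25.55 kg·m/s

25.55 kg·m/s


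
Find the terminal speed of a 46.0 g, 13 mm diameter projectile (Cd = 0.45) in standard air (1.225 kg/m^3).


A = pi*(d/2)^2 = pi*(13/2000)^2 = 1.32732e-04 m^2
vt = sqrt(2mg/(Cd*rho*A)) = sqrt(2*0.046*9.81/(0.45 * 1.225 * 1.32732e-04)) = 111.1 m/s

111.1 m/s


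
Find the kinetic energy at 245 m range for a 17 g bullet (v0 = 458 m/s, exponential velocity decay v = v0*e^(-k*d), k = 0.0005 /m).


v = v0*exp(-k*d) = 458*exp(-0.0005*245) = 405.195 m/s
E = 0.5*m*v^2 = 0.5*0.017*405.195^2 = 1396 J

1396 J


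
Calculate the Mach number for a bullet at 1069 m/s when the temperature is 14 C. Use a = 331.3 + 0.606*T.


a = 331.3 + 0.606*(14) = 339.784 m/s
M = v/a = 1069/339.784 = 3.146

3.146


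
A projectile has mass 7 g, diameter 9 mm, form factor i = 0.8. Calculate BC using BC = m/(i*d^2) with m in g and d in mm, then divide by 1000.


BC = m/(i*d^2*1000) = 7/(0.8 * 9^2 * 1000) = 0.000108

0.000108


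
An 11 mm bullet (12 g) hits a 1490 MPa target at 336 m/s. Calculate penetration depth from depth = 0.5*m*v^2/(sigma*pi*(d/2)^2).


A = pi*(d/2)^2 = pi*(11/2)^2 = 95.0332 mm^2
E = 0.5*m*v^2 = 0.5*0.012*336^2 = 677.376 J
depth = E/(sigma*A) = 677.376 J / (1490 MPa * 95.0332 mm^2) = 677.376/(1490 * 95.0332) m = 0.00478375 m ≈ 4.784 mm

4.784 mm


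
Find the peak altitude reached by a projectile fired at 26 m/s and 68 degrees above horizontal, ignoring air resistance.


H = (v0*sin(theta))^2 / (2g) = (26*sin(68°))^2 / (2*9.81) = 29.62 m

29.62 m


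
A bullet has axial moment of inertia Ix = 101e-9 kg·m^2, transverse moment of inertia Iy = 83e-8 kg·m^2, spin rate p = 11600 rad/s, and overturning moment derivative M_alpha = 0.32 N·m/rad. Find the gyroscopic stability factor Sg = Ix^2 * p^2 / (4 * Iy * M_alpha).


Sg = Ix^2 * p^2 / (4 * Iy * M_alpha) = (101e-9)^2 * 11600^2 / (4 * 83e-8 * 0.32) = 1.292

1.292


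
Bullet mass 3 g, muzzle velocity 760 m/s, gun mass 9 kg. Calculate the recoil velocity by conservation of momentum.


v_recoil = m_p * v_p / m_gun = 0.003 * 760 / 9 = 0.2533 m/s

0.2533 m/s


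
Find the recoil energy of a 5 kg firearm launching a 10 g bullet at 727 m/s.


v_r = m_p*v_p/m_gun = 0.01*727/5 = 1.454 m/s, E_r = 0.5*m_gun*v_r^2 = 0.5*5*1.454^2 = 5.285 J

5.285 J


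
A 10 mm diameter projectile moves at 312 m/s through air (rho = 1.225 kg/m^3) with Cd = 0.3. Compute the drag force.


A = pi*(d/2)^2 = pi*(10/2000)^2 = 7.85398e-05 m^2
Fd = 0.5*Cd*rho*A*v^2 = 0.5*0.3*1.225*7.85398e-05*312^2 = 1.405 N

1.405 N


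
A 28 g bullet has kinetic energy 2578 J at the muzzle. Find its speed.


v = sqrt(2*E/m) = sqrt(2*2578/0.028) = 429.1 m/s

429.1 m/s


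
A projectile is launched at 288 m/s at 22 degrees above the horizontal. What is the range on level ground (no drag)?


R = v0^2 * sin(2*theta) / g = 288^2 * sin(2*22°) / 9.81 = 5873 m

5873 m


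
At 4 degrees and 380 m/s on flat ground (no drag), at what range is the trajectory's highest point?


R = v0^2*sin(2*theta)/g = 380^2*sin(2*4°)/9.81 = 2048.58 m
apex_dist = R/2 = 2048.58/2 = 1024 m

1024 m


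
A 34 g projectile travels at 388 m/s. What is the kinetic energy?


E = 0.5*m*v^2 = 0.5*0.034*388^2 = 2559 J

2559 J


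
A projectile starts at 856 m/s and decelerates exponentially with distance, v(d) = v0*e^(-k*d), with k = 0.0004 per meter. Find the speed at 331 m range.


v = v0*exp(-k*d) = 856*exp(-0.0004*331) = 749.8 m/s

749.8 m/s


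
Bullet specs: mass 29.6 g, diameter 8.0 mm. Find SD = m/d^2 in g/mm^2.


SD = m/d^2 = 29.6/8.0^2 = 0.4625 g/mm^2

0.4625 g/mm^2


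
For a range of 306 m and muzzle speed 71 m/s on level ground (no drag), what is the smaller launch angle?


sin(2*theta) = R*g/v0^2 = 306*9.81/71^2 = 0.595489, theta = arcsin(0.595489)/2 = 18.27°

18.27 degrees


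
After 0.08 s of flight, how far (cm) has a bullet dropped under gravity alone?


drop = 0.5*g*t^2 = 0.5*9.81*0.08^2 = 0.031392 m ≈ 3.139 cm

3.139 cm


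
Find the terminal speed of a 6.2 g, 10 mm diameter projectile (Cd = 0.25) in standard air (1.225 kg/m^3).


A = pi*(d/2)^2 = pi*(10/2000)^2 = 7.85398e-05 m^2
vt = sqrt(2mg/(Cd*rho*A)) = sqrt(2*0.0062*9.81/(0.25 * 1.225 * 7.85398e-05)) = 71.12 m/s

71.12 m/s


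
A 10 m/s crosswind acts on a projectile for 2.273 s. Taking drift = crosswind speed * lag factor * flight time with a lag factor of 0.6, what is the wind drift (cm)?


drift = v_wind * lag * t = 10 * 0.6 * 2.273 = 13.638 m ≈ 1364 cm

1364 cm


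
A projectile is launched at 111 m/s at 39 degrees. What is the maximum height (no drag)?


H = (v0*sin(theta))^2 / (2g) = (111*sin(39°))^2 / (2*9.81) = 248.7 m

248.7 m


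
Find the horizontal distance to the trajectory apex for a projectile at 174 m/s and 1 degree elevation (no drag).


R = v0^2*sin(2*theta)/g = 174^2*sin(2*1°)/9.81 = 107.708 m
apex_dist = R/2 = 107.708/2 = 53.85 m

53.85 m


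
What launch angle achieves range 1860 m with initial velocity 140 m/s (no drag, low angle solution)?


sin(2*theta) = R*g/v0^2 = 1860*9.81/140^2 = 0.930949, theta = arcsin(0.930949)/2 = 34.29°

34.29 degrees


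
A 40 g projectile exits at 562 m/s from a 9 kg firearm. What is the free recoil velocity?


v_recoil = m_p * v_p / m_gun = 0.04 * 562 / 9 = 2.498 m/s

2.498 m/s


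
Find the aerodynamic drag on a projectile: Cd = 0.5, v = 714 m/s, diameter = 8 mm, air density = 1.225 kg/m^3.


A = pi*(d/2)^2 = pi*(8/2000)^2 = 5.02655e-05 m^2
Fd = 0.5*Cd*rho*A*v^2 = 0.5*0.5*1.225*5.02655e-05*714^2 = 7.848 N

7.848 N


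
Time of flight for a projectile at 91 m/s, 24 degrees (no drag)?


T = 2*v0*sin(theta)/g = 2*91*sin(24°)/9.81 = 7.546 s

7.546 s


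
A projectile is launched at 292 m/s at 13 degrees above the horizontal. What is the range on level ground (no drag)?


R = v0^2 * sin(2*theta) / g = 292^2 * sin(2*13°) / 9.81 = 3810 m

3810 m


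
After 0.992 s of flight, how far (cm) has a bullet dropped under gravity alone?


drop = 0.5*g*t^2 = 0.5*9.81*0.992^2 = 4.82683 m ≈ 482.7 cm

482.7 cm


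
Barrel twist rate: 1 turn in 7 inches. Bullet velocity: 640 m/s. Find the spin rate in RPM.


twist_m = 7*0.0254 = 0.1778 m
spin = v/twist = 640/0.1778 = 3599.55 rev/s
RPM = spin*60 = 3599.55*60 ≈ 215973 RPM

215973 RPM


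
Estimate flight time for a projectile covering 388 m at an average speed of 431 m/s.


t = d/v = 388/431 = 0.9002 s

0.9002 s


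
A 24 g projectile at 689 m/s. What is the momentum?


p = m*v = 0.024*689 = 16.54 kg·m/s

16.54 kg·m/s


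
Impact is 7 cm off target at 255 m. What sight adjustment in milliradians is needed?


1 mrad subtends 1 cm per 10 m of range, so adj = error_cm / (dist_m / 10) = 7 / (255/10) = 0.2745 mrad

0.2745 mrad


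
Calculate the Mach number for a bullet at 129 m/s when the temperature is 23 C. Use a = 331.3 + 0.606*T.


a = 331.3 + 0.606*(23) = 345.238 m/s
M = v/a = 129/345.238 = 0.3737

0.3737


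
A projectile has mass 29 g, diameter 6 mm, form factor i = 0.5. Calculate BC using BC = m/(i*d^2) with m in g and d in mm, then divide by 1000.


BC = m/(i*d^2*1000) = 29/(0.5 * 6^2 * 1000) = 0.001611

0.001611


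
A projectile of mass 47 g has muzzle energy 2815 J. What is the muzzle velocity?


v = sqrt(2*E/m) = sqrt(2*2815/0.047) = 346.1 m/s

346.1 m/s


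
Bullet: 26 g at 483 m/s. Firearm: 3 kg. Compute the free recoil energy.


v_r = m_p*v_p/m_gun = 0.026*483/3 = 4.186 m/s, E_r = 0.5*m_gun*v_r^2 = 0.5*3*4.186^2 = 26.28 J

26.28 J


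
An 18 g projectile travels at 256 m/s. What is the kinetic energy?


E = 0.5*m*v^2 = 0.5*0.018*256^2 = 589.8 J

589.8 J


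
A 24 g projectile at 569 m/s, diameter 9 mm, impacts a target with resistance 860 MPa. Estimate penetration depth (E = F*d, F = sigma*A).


A = pi*(d/2)^2 = pi*(9/2)^2 = 63.6173 mm^2
E = 0.5*m*v^2 = 0.5*0.024*569^2 = 3885.13 J
depth = E/(sigma*A) = 3885.13 J / (860 MPa * 63.6173 mm^2) = 3885.13/(860 * 63.6173) m = 0.0710121 m ≈ 71.01 mm

71.01 mm


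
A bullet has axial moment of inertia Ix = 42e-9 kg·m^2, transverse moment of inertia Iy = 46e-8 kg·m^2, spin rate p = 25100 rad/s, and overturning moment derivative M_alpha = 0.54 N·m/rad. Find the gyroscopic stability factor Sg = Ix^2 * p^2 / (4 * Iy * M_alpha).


Sg = Ix^2 * p^2 / (4 * Iy * M_alpha) = (42e-9)^2 * 25100^2 / (4 * 46e-8 * 0.54) = 1.118

1.118


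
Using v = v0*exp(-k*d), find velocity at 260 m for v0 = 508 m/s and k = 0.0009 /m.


v = v0*exp(-k*d) = 508*exp(-0.0009*260) = 402 m/s

402 m/s


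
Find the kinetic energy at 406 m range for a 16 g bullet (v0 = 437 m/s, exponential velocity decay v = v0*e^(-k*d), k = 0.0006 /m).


v = v0*exp(-k*d) = 437*exp(-0.0006*406) = 342.521 m/s
E = 0.5*m*v^2 = 0.5*0.016*342.521^2 = 938.6 J

938.6 J


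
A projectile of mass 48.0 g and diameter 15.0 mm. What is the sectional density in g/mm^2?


SD = m/d^2 = 48.0/15.0^2 = 0.2133 g/mm^2

0.2133 g/mm^2


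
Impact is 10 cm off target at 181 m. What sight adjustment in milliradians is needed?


1 mrad subtends 1 cm per 10 m of range, so adj = error_cm / (dist_m / 10) = 10 / (181/10) = 0.5525 mrad

0.5525 mrad


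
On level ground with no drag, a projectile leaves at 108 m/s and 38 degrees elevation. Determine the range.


R = v0^2 * sin(2*theta) / g = 108^2 * sin(2*38°) / 9.81 = 1154 m

1154 m


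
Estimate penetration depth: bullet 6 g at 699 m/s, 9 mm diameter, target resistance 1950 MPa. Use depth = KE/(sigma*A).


A = pi*(d/2)^2 = pi*(9/2)^2 = 63.6173 mm^2
E = 0.5*m*v^2 = 0.5*0.006*699^2 = 1465.8 J
depth = E/(sigma*A) = 1465.8 J / (1950 MPa * 63.6173 mm^2) = 1465.8/(1950 * 63.6173) m = 0.0118159 m ≈ 11.82 mm

11.82 mm


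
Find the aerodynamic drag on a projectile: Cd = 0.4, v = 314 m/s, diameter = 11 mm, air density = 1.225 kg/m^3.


A = pi*(d/2)^2 = pi*(11/2000)^2 = 9.50332e-05 m^2
Fd = 0.5*Cd*rho*A*v^2 = 0.5*0.4*1.225*9.50332e-05*314^2 = 2.296 N

2.296 N


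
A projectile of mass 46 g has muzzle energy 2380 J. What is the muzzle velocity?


v = sqrt(2*E/m) = sqrt(2*2380/0.046) = 321.7 m/s

321.7 m/s


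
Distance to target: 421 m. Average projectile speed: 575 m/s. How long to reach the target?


t = d/v = 421/575 = 0.7322 s

0.7322 s


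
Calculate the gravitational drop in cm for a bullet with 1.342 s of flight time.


drop = 0.5*g*t^2 = 0.5*9.81*1.342^2 = 8.83373 m ≈ 883.4 cm

883.4 cm


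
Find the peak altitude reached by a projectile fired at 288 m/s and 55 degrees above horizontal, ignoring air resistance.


H = (v0*sin(theta))^2 / (2g) = (288*sin(55°))^2 / (2*9.81) = 2837 m

2837 m


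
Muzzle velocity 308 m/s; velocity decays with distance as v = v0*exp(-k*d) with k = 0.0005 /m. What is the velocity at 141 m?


v = v0*exp(-k*d) = 308*exp(-0.0005*141) = 287 m/s

287 m/s


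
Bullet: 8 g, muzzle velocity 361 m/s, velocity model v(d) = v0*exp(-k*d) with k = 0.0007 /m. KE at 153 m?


v = v0*exp(-k*d) = 361*exp(-0.0007*153) = 324.335 m/s
E = 0.5*m*v^2 = 0.5*0.008*324.335^2 = 420.8 J

420.8 J


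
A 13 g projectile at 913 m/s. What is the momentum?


p = m*v = 0.013*913 = 11.87 kg·m/s

11.87 kg·m/s


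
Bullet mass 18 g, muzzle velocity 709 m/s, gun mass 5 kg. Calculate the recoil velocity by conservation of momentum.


v_recoil = m_p * v_p / m_gun = 0.018 * 709 / 5 = 2.552 m/s

2.552 m/s


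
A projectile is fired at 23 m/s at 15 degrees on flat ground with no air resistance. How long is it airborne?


T = 2*v0*sin(theta)/g = 2*23*sin(15°)/9.81 = 1.214 s

1.214 s


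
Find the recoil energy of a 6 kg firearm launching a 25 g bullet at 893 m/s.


v_r = m_p*v_p/m_gun = 0.025*893/6 = 3.72083 m/s, E_r = 0.5*m_gun*v_r^2 = 0.5*6*3.72083^2 = 41.53 J

41.53 J


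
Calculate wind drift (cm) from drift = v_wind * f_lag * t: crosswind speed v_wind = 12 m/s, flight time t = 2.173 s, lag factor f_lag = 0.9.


drift = v_wind * lag * t = 12 * 0.9 * 2.173 = 23.4684 m ≈ 2347 cm

2347 cm


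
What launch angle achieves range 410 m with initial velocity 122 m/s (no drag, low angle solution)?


sin(2*theta) = R*g/v0^2 = 410*9.81/122^2 = 0.27023, theta = arcsin(0.27023)/2 = 7.839°

7.839 degrees


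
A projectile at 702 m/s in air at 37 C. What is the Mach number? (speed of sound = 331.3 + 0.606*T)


a = 331.3 + 0.606*(37) = 353.722 m/s
M = v/a = 702/353.722 = 1.985

1.985


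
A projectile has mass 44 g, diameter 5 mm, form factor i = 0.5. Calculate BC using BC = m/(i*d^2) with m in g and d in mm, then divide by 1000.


BC = m/(i*d^2*1000) = 44/(0.5 * 5^2 * 1000) = 0.00352

0.00352


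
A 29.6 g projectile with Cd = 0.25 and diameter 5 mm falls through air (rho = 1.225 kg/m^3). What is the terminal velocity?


A = pi*(d/2)^2 = pi*(5/2000)^2 = 1.96350e-05 m^2
vt = sqrt(2mg/(Cd*rho*A)) = sqrt(2*0.0296*9.81/(0.25 * 1.225 * 1.96350e-05)) = 310.8 m/s

310.8 m/s


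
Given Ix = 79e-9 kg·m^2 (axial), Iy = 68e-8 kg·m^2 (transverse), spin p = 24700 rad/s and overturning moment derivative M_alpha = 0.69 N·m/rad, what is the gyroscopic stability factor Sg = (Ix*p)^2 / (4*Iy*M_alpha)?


Sg = Ix^2 * p^2 / (4 * Iy * M_alpha) = (79e-9)^2 * 24700^2 / (4 * 68e-8 * 0.69) = 2.029

2.029


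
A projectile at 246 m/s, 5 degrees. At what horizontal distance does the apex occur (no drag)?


R = v0^2*sin(2*theta)/g = 246^2*sin(2*5°)/9.81 = 1071.2 m
apex_dist = R/2 = 1071.2/2 = 535.6 m

535.6 m


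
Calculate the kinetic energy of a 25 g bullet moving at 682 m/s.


E = 0.5*m*v^2 = 0.5*0.025*682^2 = 5814 J

5814 J


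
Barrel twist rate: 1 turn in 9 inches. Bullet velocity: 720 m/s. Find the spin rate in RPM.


twist_m = 9*0.0254 = 0.2286 m
spin = v/twist = 720/0.2286 = 3149.606 rev/s
RPM = spin*60 = 3149.606*60 ≈ 188976 RPM

188976 RPM


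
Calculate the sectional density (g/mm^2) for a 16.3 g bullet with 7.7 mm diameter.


SD = m/d^2 = 16.3/7.7^2 = 0.2749 g/mm^2

0.2749 g/mm^2


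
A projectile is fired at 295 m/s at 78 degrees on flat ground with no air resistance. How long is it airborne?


T = 2*v0*sin(theta)/g = 2*295*sin(78°)/9.81 = 58.83 s

58.83 s


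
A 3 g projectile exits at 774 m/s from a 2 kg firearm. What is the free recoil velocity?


v_recoil = m_p * v_p / m_gun = 0.003 * 774 / 2 = 1.161 m/s

1.161 m/s


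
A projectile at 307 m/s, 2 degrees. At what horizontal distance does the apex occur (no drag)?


R = v0^2*sin(2*theta)/g = 307^2*sin(2*2°)/9.81 = 670.181 m
apex_dist = R/2 = 670.181/2 = 335.1 m

335.1 m


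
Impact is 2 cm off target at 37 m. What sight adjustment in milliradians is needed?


1 mrad subtends 1 cm per 10 m of range, so adj = error_cm / (dist_m / 10) = 2 / (37/10) = 0.5405 mrad

0.5405 mrad


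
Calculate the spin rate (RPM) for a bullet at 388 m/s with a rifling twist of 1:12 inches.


twist_m = 12*0.0254 = 0.3048 m
spin = v/twist = 388/0.3048 = 1272.966 rev/s
RPM = spin*60 = 1272.966*60 ≈ 76378 RPM

76378 RPM


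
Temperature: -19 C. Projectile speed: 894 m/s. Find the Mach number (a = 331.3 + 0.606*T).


a = 331.3 + 0.606*(-19) = 319.786 m/s
M = v/a = 894/319.786 = 2.796

2.796


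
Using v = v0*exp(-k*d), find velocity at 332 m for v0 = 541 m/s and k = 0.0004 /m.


v = v0*exp(-k*d) = 541*exp(-0.0004*332) = 473.7 m/s

473.7 m/s


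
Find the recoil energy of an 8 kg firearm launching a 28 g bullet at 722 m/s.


v_r = m_p*v_p/m_gun = 0.028*722/8 = 2.527 m/s, E_r = 0.5*m_gun*v_r^2 = 0.5*8*2.527^2 = 25.54 J

25.54 J


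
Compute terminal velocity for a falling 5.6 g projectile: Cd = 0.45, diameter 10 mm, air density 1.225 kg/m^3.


A = pi*(d/2)^2 = pi*(10/2000)^2 = 7.85398e-05 m^2
vt = sqrt(2mg/(Cd*rho*A)) = sqrt(2*0.0056*9.81/(0.45 * 1.225 * 7.85398e-05)) = 50.38 m/s

50.38 m/s


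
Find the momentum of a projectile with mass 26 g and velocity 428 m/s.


p = m*v = 0.026*428 = 11.13 kg·m/s

11.13 kg·m/s


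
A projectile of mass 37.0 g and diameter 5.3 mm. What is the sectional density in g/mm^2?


SD = m/d^2 = 37.0/5.3^2 = 1.317 g/mm^2

1.317 g/mm^2


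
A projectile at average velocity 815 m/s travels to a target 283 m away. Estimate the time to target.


t = d/v = 283/815 = 0.3472 s

0.3472 s


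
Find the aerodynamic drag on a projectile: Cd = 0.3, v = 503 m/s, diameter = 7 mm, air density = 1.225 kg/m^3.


A = pi*(d/2)^2 = pi*(7/2000)^2 = 3.84845e-05 m^2
Fd = 0.5*Cd*rho*A*v^2 = 0.5*0.3*1.225*3.84845e-05*503^2 = 1.789 N

1.789 N


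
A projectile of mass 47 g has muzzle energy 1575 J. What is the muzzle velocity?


v = sqrt(2*E/m) = sqrt(2*1575/0.047) = 258.9 m/s

258.9 m/s


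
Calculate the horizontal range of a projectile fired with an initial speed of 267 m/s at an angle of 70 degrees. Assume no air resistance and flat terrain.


R = v0^2 * sin(2*theta) / g = 267^2 * sin(2*70°) / 9.81 = 4671 m

4671 m


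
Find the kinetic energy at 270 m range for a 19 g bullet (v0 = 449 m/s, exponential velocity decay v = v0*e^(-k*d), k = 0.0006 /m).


v = v0*exp(-k*d) = 449*exp(-0.0006*270) = 381.848 m/s
E = 0.5*m*v^2 = 0.5*0.019*381.848^2 = 1385 J

1385 J


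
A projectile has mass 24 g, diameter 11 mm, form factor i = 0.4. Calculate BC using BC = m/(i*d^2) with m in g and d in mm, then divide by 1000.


BC = m/(i*d^2*1000) = 24/(0.4 * 11^2 * 1000) = 0.0004959

0.0004959


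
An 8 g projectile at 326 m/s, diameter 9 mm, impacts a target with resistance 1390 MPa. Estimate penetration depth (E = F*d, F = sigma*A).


A = pi*(d/2)^2 = pi*(9/2)^2 = 63.6173 mm^2
E = 0.5*m*v^2 = 0.5*0.008*326^2 = 425.104 J
depth = E/(sigma*A) = 425.104 J / (1390 MPa * 63.6173 mm^2) = 425.104/(1390 * 63.6173) m = 0.00480735 m ≈ 4.807 mm

4.807 mm


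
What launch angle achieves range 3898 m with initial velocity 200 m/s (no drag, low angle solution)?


sin(2*theta) = R*g/v0^2 = 3898*9.81/200^2 = 0.955985, theta = arcsin(0.955985)/2 = 36.47°

36.47 degrees


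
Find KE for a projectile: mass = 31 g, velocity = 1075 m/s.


E = 0.5*m*v^2 = 0.5*0.031*1075^2 = 17912 J

17912 J


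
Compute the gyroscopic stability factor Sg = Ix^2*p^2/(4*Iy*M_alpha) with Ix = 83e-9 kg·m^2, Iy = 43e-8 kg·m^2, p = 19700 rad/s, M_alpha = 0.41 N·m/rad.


Sg = Ix^2 * p^2 / (4 * Iy * M_alpha) = (83e-9)^2 * 19700^2 / (4 * 43e-8 * 0.41) = 3.791

3.791


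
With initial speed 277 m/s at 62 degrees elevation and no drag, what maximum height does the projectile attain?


H = (v0*sin(theta))^2 / (2g) = (277*sin(62°))^2 / (2*9.81) = 3049 m

3049 m


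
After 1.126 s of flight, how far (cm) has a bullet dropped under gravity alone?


drop = 0.5*g*t^2 = 0.5*9.81*1.126^2 = 6.21893 m ≈ 621.9 cm

621.9 cm


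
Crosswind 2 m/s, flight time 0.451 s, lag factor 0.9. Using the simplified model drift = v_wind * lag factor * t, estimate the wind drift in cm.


drift = v_wind * lag * t = 2 * 0.9 * 0.451 = 0.8118 m ≈ 81.18 cm

81.18 cm


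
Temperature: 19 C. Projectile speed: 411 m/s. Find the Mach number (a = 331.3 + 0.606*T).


a = 331.3 + 0.606*(19) = 342.814 m/s
M = v/a = 411/342.814 = 1.199

1.199


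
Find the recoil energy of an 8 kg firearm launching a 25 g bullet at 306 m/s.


v_r = m_p*v_p/m_gun = 0.025*306/8 = 0.95625 m/s, E_r = 0.5*m_gun*v_r^2 = 0.5*8*0.95625^2 = 3.658 J

3.658 J


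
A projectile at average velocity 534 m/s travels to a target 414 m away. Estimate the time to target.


t = d/v = 414/534 = 0.7753 s

0.7753 s


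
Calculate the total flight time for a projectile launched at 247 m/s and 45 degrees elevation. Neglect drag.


T = 2*v0*sin(theta)/g = 2*247*sin(45°)/9.81 = 35.61 s

35.61 s


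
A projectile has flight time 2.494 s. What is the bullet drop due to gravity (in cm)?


drop = 0.5*g*t^2 = 0.5*9.81*2.494^2 = 30.5093 m ≈ 3051 cm

3051 cm


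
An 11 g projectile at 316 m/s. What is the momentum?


p = m*v = 0.011*316 = 3.476 kg·m/s

3.476 kg·m/s


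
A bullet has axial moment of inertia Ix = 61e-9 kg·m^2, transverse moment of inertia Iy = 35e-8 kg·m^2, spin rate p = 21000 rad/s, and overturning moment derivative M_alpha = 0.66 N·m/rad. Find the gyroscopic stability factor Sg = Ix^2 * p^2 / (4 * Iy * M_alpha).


Sg = Ix^2 * p^2 / (4 * Iy * M_alpha) = (61e-9)^2 * 21000^2 / (4 * 35e-8 * 0.66) = 1.776

1.776


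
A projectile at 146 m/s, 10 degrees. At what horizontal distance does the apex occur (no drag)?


R = v0^2*sin(2*theta)/g = 146^2*sin(2*10°)/9.81 = 743.17 m
apex_dist = R/2 = 743.17/2 = 371.6 m

371.6 m


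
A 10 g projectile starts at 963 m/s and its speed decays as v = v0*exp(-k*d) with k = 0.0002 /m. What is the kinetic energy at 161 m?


v = v0*exp(-k*d) = 963*exp(-0.0002*161) = 932.485 m/s
E = 0.5*m*v^2 = 0.5*0.01*932.485^2 = 4348 J

4348 J


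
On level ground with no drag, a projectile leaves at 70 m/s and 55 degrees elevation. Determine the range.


R = v0^2 * sin(2*theta) / g = 70^2 * sin(2*55°) / 9.81 = 469.4 m

469.4 m


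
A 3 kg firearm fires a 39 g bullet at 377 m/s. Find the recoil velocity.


v_recoil = m_p * v_p / m_gun = 0.039 * 377 / 3 = 4.901 m/s

4.901 m/s


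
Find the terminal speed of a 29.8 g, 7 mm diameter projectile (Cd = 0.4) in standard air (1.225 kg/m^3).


A = pi*(d/2)^2 = pi*(7/2000)^2 = 3.84845e-05 m^2
vt = sqrt(2mg/(Cd*rho*A)) = sqrt(2*0.0298*9.81/(0.4 * 1.225 * 3.84845e-05)) = 176.1 m/s

176.1 m/s


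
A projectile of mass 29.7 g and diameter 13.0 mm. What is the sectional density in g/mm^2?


SD = m/d^2 = 29.7/13.0^2 = 0.1757 g/mm^2

0.1757 g/mm^2


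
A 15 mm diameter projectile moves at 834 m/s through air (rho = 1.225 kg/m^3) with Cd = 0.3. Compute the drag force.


A = pi*(d/2)^2 = pi*(15/2000)^2 = 1.76715e-04 m^2
Fd = 0.5*Cd*rho*A*v^2 = 0.5*0.3*1.225*1.76715e-04*834^2 = 22.59 N

22.59 N


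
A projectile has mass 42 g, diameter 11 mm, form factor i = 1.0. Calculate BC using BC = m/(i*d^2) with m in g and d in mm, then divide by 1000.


BC = m/(i*d^2*1000) = 42/(1.0 * 11^2 * 1000) = 0.0003471

0.0003471


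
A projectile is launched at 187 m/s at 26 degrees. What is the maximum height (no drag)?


H = (v0*sin(theta))^2 / (2g) = (187*sin(26°))^2 / (2*9.81) = 342.5 m

342.5 m


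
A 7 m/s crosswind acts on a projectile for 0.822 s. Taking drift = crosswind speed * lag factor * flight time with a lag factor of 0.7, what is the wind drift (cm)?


drift = v_wind * lag * t = 7 * 0.7 * 0.822 = 4.0278 m ≈ 402.8 cm

402.8 cm


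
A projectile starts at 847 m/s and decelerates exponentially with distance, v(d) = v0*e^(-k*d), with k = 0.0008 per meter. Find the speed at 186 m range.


v = v0*exp(-k*d) = 847*exp(-0.0008*186) = 729.9 m/s

729.9 m/s


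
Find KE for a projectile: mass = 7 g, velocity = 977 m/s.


E = 0.5*m*v^2 = 0.5*0.007*977^2 = 3341 J

3341 J


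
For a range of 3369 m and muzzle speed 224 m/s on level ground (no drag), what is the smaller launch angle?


sin(2*theta) = R*g/v0^2 = 3369*9.81/224^2 = 0.658679, theta = arcsin(0.658679)/2 = 20.6°

20.6 degrees


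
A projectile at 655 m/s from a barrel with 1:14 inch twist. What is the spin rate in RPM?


twist_m = 14*0.0254 = 0.3556 m
spin = v/twist = 655/0.3556 = 1841.957 rev/s
RPM = spin*60 = 1841.957*60 ≈ 110517 RPM

110517 RPM


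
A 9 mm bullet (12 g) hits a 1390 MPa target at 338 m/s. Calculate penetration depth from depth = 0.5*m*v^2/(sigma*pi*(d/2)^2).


A = pi*(d/2)^2 = pi*(9/2)^2 = 63.6173 mm^2
E = 0.5*m*v^2 = 0.5*0.012*338^2 = 685.464 J
depth = E/(sigma*A) = 685.464 J / (1390 MPa * 63.6173 mm^2) = 685.464/(1390 * 63.6173) m = 0.00775166 m ≈ 7.752 mm

7.752 mm


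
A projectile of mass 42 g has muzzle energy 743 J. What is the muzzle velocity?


v = sqrt(2*E/m) = sqrt(2*743/0.042) = 188.1 m/s

188.1 m/s


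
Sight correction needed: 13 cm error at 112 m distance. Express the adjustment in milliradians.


1 mrad subtends 1 cm per 10 m of range, so adj = error_cm / (dist_m / 10) = 13 / (112/10) = 1.161 mrad

1.161 mrad


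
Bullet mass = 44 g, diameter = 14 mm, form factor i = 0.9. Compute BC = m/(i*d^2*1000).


BC = m/(i*d^2*1000) = 44/(0.9 * 14^2 * 1000) = 0.0002494

0.0002494


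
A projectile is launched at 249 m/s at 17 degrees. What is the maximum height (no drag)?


H = (v0*sin(theta))^2 / (2g) = (249*sin(17°))^2 / (2*9.81) = 270.1 m

270.1 m


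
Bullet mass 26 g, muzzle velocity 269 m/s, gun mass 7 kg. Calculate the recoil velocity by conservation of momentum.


v_recoil = m_p * v_p / m_gun = 0.026 * 269 / 7 = 0.9991 m/s

0.9991 m/s


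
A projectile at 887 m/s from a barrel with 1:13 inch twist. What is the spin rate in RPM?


twist_m = 13*0.0254 = 0.3302 m
spin = v/twist = 887/0.3302 = 2686.251 rev/s
RPM = spin*60 = 2686.251*60 ≈ 161175 RPM

161175 RPM


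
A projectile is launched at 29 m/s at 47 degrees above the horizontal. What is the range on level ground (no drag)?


R = v0^2 * sin(2*theta) / g = 29^2 * sin(2*47°) / 9.81 = 85.52 m

85.52 m


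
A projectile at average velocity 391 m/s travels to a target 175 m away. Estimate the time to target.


t = d/v = 175/391 = 0.4476 s

0.4476 s


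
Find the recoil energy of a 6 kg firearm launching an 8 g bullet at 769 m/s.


v_r = m_p*v_p/m_gun = 0.008*769/6 = 1.02533 m/s, E_r = 0.5*m_gun*v_r^2 = 0.5*6*1.02533^2 = 3.154 J

3.154 J


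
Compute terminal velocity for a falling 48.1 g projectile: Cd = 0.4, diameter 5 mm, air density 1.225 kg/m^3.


A = pi*(d/2)^2 = pi*(5/2000)^2 = 1.96350e-05 m^2
vt = sqrt(2mg/(Cd*rho*A)) = sqrt(2*0.0481*9.81/(0.4 * 1.225 * 1.96350e-05)) = 313.2 m/s

313.2 m/s


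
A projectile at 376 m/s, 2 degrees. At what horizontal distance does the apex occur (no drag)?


R = v0^2*sin(2*theta)/g = 376^2*sin(2*2°)/9.81 = 1005.29 m
apex_dist = R/2 = 1005.29/2 = 502.6 m

502.6 m


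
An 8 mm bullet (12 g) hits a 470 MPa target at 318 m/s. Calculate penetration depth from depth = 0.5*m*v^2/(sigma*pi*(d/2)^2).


A = pi*(d/2)^2 = pi*(8/2)^2 = 50.2655 mm^2
E = 0.5*m*v^2 = 0.5*0.012*318^2 = 606.744 J
depth = E/(sigma*A) = 606.744 J / (470 MPa * 50.2655 mm^2) = 606.744/(470 * 50.2655) m = 0.0256825 m ≈ 25.68 mm

25.68 mm


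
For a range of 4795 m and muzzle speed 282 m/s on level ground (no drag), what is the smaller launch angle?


sin(2*theta) = R*g/v0^2 = 4795*9.81/282^2 = 0.591506, theta = arcsin(0.591506)/2 = 18.13°

18.13 degrees


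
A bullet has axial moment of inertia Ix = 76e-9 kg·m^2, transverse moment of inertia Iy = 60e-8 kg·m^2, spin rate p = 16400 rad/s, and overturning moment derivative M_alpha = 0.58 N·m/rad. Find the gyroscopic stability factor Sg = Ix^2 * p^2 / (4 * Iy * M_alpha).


Sg = Ix^2 * p^2 / (4 * Iy * M_alpha) = (76e-9)^2 * 16400^2 / (4 * 60e-8 * 0.58) = 1.116

1.116


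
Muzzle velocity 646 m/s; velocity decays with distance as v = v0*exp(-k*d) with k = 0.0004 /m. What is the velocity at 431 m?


v = v0*exp(-k*d) = 646*exp(-0.0004*431) = 543.7 m/s

543.7 m/s


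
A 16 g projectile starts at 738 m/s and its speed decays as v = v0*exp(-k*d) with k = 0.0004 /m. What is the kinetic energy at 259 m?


v = v0*exp(-k*d) = 738*exp(-0.0004*259) = 665.37 m/s
E = 0.5*m*v^2 = 0.5*0.016*665.37^2 = 3542 J

3542 J


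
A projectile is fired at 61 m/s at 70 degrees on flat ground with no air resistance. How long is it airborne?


T = 2*v0*sin(theta)/g = 2*61*sin(70°)/9.81 = 11.69 s

11.69 s


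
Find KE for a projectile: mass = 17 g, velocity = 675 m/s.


E = 0.5*m*v^2 = 0.5*0.017*675^2 = 3873 J

3873 J


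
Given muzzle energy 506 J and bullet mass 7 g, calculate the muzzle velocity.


v = sqrt(2*E/m) = sqrt(2*506/0.007) = 380.2 m/s

380.2 m/s


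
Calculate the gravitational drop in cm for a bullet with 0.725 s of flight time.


drop = 0.5*g*t^2 = 0.5*9.81*0.725^2 = 2.57819 m ≈ 257.8 cm

257.8 cm


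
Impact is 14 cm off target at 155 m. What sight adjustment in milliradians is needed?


1 mrad subtends 1 cm per 10 m of range, so adj = error_cm / (dist_m / 10) = 14 / (155/10) = 0.9032 mrad

0.9032 mrad


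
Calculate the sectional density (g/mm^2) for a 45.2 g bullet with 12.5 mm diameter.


SD = m/d^2 = 45.2/12.5^2 = 0.2893 g/mm^2

0.2893 g/mm^2


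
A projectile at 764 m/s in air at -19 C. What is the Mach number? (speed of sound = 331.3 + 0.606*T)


a = 331.3 + 0.606*(-19) = 319.786 m/s
M = v/a = 764/319.786 = 2.389

2.389


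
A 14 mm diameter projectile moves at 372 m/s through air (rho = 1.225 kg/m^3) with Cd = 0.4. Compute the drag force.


A = pi*(d/2)^2 = pi*(14/2000)^2 = 1.53938e-04 m^2
Fd = 0.5*Cd*rho*A*v^2 = 0.5*0.4*1.225*1.53938e-04*372^2 = 5.219 N

5.219 N


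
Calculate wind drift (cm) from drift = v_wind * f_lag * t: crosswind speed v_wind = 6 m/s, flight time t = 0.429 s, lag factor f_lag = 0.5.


drift = v_wind * lag * t = 6 * 0.5 * 0.429 = 1.287 m ≈ 128.7 cm

128.7 cm


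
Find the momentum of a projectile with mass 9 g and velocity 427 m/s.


p = m*v = 0.009*427 = 3.843 kg·m/s

3.843 kg·m/s


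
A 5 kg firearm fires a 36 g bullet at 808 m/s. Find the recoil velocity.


v_recoil = m_p * v_p / m_gun = 0.036 * 808 / 5 = 5.818 m/s

5.818 m/s


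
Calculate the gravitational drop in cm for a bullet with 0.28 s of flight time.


drop = 0.5*g*t^2 = 0.5*9.81*0.28^2 = 0.384552 m ≈ 38.46 cm

38.46 cm


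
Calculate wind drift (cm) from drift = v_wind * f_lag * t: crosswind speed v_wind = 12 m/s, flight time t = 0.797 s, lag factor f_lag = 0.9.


drift = v_wind * lag * t = 12 * 0.9 * 0.797 = 8.6076 m ≈ 860.8 cm

860.8 cm


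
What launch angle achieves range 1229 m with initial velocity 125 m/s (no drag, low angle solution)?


sin(2*theta) = R*g/v0^2 = 1229*9.81/125^2 = 0.771615, theta = arcsin(0.771615)/2 = 25.25°

25.25 degrees


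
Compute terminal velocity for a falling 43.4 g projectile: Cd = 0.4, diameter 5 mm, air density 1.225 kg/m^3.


A = pi*(d/2)^2 = pi*(5/2000)^2 = 1.96350e-05 m^2
vt = sqrt(2mg/(Cd*rho*A)) = sqrt(2*0.0434*9.81/(0.4 * 1.225 * 1.96350e-05)) = 297.5 m/s

297.5 m/s


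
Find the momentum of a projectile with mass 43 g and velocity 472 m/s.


p = m*v = 0.043*472 = 20.3 kg·m/s

20.3 kg·m/s


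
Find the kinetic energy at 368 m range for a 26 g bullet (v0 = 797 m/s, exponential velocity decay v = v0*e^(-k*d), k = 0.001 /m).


v = v0*exp(-k*d) = 797*exp(-0.001*368) = 551.617 m/s
E = 0.5*m*v^2 = 0.5*0.026*551.617^2 = 3956 J

3956 J


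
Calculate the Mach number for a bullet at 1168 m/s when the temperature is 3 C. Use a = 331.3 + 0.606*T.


a = 331.3 + 0.606*(3) = 333.118 m/s
M = v/a = 1168/333.118 = 3.506

3.506


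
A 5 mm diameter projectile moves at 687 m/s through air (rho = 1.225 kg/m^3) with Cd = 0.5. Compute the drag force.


A = pi*(d/2)^2 = pi*(5/2000)^2 = 1.96350e-05 m^2
Fd = 0.5*Cd*rho*A*v^2 = 0.5*0.5*1.225*1.96350e-05*687^2 = 2.838 N

2.838 N


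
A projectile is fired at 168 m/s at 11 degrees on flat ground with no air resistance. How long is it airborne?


T = 2*v0*sin(theta)/g = 2*168*sin(11°)/9.81 = 6.535 s

6.535 s


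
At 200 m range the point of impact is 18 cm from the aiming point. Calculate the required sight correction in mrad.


1 mrad subtends 1 cm per 10 m of range, so adj = error_cm / (dist_m / 10) = 18 / (200/10) = 0.9 mrad

0.9 mrad


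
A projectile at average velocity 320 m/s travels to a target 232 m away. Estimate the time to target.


t = d/v = 232/320 = 0.725 s

0.725 s


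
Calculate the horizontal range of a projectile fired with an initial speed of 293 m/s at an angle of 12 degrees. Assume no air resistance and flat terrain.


R = v0^2 * sin(2*theta) / g = 293^2 * sin(2*12°) / 9.81 = 3559 m

3559 m


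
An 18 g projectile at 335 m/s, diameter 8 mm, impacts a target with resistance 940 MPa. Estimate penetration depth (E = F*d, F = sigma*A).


A = pi*(d/2)^2 = pi*(8/2)^2 = 50.2655 mm^2
E = 0.5*m*v^2 = 0.5*0.018*335^2 = 1010.02 J
depth = E/(sigma*A) = 1010.02 J / (940 MPa * 50.2655 mm^2) = 1010.02/(940 * 50.2655) m = 0.0213764 m ≈ 21.38 mm

21.38 mm


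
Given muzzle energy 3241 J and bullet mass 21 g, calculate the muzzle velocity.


v = sqrt(2*E/m) = sqrt(2*3241/0.021) = 555.6 m/s

555.6 m/s


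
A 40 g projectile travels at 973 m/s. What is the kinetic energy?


E = 0.5*m*v^2 = 0.5*0.04*973^2 = 18935 J

18935 J


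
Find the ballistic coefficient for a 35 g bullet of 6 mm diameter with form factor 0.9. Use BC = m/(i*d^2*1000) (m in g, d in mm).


BC = m/(i*d^2*1000) = 35/(0.9 * 6^2 * 1000) = 0.00108

0.00108


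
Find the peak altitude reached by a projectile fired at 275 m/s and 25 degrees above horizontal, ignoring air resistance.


H = (v0*sin(theta))^2 / (2g) = (275*sin(25°))^2 / (2*9.81) = 688.4 m

688.4 m


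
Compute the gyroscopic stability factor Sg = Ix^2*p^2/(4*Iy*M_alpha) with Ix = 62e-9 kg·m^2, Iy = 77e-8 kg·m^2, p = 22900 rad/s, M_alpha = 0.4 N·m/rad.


Sg = Ix^2 * p^2 / (4 * Iy * M_alpha) = (62e-9)^2 * 22900^2 / (4 * 77e-8 * 0.4) = 1.636

1.636


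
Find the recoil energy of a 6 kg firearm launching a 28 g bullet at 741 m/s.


v_r = m_p*v_p/m_gun = 0.028*741/6 = 3.458 m/s, E_r = 0.5*m_gun*v_r^2 = 0.5*6*3.458^2 = 35.87 J

35.87 J
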